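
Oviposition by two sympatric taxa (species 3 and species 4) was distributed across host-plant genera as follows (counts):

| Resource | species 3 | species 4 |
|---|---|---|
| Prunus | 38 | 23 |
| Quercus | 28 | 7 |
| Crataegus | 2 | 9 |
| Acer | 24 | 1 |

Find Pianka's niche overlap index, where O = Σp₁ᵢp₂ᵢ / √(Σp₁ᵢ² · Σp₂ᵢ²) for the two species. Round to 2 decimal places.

Proportions for species 3 (n=92): 38/92=0.4130, 28/92=0.3043, 2/92=0.0217, 24/92=0.2609
Proportions for species 4 (n=40): 23/40=0.5750, 7/40=0.1750, 9/40=0.2250, 1/40=0.0250
Σ p₁ᵢp₂ᵢ = 0.237475 + 0.053253 + 0.004883 + 0.006523 = 0.302134
Σp_1ᵢ² = 0.4130² + 0.3043² + 0.0217² + 0.2609² = 0.170569 + 0.092598 + 0.000471 + 0.068069 = 0.331707
Σp_2ᵢ² = 0.5750² + 0.1750² + 0.2250² + 0.0250² = 0.330625 + 0.030625 + 0.050625 + 0.000625 = 0.412500
O = 0.302134 / √(0.331707 × 0.412500) = 0.302134 / 0.3699042 = 0.8168

0.82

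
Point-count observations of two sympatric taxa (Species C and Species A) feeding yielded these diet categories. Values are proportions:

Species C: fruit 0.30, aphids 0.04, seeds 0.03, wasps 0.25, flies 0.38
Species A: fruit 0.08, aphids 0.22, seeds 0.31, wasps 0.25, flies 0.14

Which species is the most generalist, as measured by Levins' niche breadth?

Σp_Cᵢ² = 0.30² + 0.04² + 0.03² + 0.25² + 0.38² = 0.0900 + 0.0016 + 0.0009 + 0.0625 + 0.1444 = 0.2994
B_C = 1 / 0.2994 = 3.3400
Σp_Aᵢ² = 0.08² + 0.22² + 0.31² + 0.25² + 0.14² = 0.0064 + 0.0484 + 0.0961 + 0.0625 + 0.0196 = 0.2330
B_A = 1 / 0.2330 = 4.2918
Highest B → broadest niche (most generalist): Species A (B = 4.29).

Species A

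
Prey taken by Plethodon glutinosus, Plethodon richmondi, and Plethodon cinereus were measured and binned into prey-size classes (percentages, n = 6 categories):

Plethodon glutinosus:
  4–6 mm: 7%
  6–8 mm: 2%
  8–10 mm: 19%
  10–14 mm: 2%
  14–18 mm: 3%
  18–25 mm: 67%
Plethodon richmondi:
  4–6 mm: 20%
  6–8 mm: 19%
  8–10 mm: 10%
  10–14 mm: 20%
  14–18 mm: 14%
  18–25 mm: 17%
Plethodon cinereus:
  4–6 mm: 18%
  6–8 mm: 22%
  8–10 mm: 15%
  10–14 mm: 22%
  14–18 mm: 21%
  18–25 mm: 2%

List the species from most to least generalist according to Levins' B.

Plethodon richmondi > Plethodon cinereus > Plethodon glutinosus

Convert percentages to proportions (divide by 100).
Σp_glutᵢ² = 0.07² + 0.02² + 0.19² + 0.02² + 0.03² + 0.67² = 0.0049 + 0.0004 + 0.0361 + 0.0004 + 0.0009 + 0.4489 = 0.4916
B_glut = 1 / 0.4916 = 2.0342
Σp_richᵢ² = 0.20² + 0.19² + 0.10² + 0.20² + 0.14² + 0.17² = 0.0400 + 0.0361 + 0.0100 + 0.0400 + 0.0196 + 0.0289 = 0.1746
B_rich = 1 / 0.1746 = 5.7274
Σp_cineᵢ² = 0.18² + 0.22² + 0.15² + 0.22² + 0.21² + 0.02² = 0.0324 + 0.0484 + 0.0225 + 0.0484 + 0.0441 + 0.0004 = 0.1962
B_cine = 1 / 0.1962 = 5.0968
Ranking by B (broadest → narrowest): Plethodon richmondi (5.73) > Plethodon cinereus (5.10) > Plethodon glutinosus (2.03)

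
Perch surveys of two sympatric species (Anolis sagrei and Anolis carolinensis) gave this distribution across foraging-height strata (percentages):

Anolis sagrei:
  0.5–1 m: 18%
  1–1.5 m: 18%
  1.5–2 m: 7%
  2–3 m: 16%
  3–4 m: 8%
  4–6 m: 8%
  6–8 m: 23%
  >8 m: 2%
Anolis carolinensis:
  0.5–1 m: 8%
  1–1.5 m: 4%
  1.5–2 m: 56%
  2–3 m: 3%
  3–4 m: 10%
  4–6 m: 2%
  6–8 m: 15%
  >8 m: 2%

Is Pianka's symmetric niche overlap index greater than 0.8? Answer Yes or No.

Convert percentages to proportions (divide by 100).
Σ p₁ᵢp₂ᵢ = 0.0144 + 0.0072 + 0.0392 + 0.0048 + 0.0080 + 0.0016 + 0.0345 + 0.0004 = 0.1101
Σp_1ᵢ² = 0.18² + 0.18² + 0.07² + 0.16² + 0.08² + 0.08² + 0.23² + 0.02² = 0.0324 + 0.0324 + 0.0049 + 0.0256 + 0.0064 + 0.0064 + 0.0529 + 0.0004 = 0.1614
Σp_2ᵢ² = 0.08² + 0.04² + 0.56² + 0.03² + 0.10² + 0.02² + 0.15² + 0.02² = 0.0064 + 0.0016 + 0.3136 + 0.0009 + 0.0100 + 0.0004 + 0.0225 + 0.0004 = 0.3558
O = 0.1101 / √(0.1614 × 0.3558) = 0.1101 / 0.23964 = 0.4594
O = 0.4594 < 0.8 → No.

No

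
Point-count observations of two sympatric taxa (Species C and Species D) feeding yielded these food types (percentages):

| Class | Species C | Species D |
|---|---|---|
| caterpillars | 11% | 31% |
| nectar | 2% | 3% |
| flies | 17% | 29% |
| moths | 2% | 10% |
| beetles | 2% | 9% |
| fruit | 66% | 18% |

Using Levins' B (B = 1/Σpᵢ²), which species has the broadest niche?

Convert percentages to proportions (divide by 100).
Σp_Cᵢ² = 0.11² + 0.02² + 0.17² + 0.02² + 0.02² + 0.66² = 0.0121 + 0.0004 + 0.0289 + 0.0004 + 0.0004 + 0.4356 = 0.4778
B_C = 1 / 0.4778 = 2.0929
Σp_Dᵢ² = 0.31² + 0.03² + 0.29² + 0.10² + 0.09² + 0.18² = 0.0961 + 0.0009 + 0.0841 + 0.0100 + 0.0081 + 0.0324 = 0.2316
B_D = 1 / 0.2316 = 4.3178
Highest B → broadest niche (most generalist): Species D (B = 4.32).

Species D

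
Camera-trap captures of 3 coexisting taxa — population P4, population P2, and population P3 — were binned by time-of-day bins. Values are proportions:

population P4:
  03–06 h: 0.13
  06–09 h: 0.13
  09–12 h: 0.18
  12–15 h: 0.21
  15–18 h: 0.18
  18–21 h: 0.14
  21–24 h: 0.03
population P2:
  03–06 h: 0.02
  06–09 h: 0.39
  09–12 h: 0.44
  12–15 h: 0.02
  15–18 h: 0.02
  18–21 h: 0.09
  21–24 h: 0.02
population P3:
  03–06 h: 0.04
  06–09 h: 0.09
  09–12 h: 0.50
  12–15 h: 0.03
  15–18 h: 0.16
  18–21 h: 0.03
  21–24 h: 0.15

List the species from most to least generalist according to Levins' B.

population P4 > population P3 > population P2

Σp_P4ᵢ² = 0.13² + 0.13² + 0.18² + 0.21² + 0.18² + 0.14² + 0.03² = 0.0169 + 0.0169 + 0.0324 + 0.0441 + 0.0324 + 0.0196 + 0.0009 = 0.1632
B_P4 = 1 / 0.1632 = 6.1275
Σp_P2ᵢ² = 0.02² + 0.39² + 0.44² + 0.02² + 0.02² + 0.09² + 0.02² = 0.0004 + 0.1521 + 0.1936 + 0.0004 + 0.0004 + 0.0081 + 0.0004 = 0.3554
B_P2 = 1 / 0.3554 = 2.8137
Σp_P3ᵢ² = 0.04² + 0.09² + 0.50² + 0.03² + 0.16² + 0.03² + 0.15² = 0.0016 + 0.0081 + 0.2500 + 0.0009 + 0.0256 + 0.0009 + 0.0225 = 0.3096
B_P3 = 1 / 0.3096 = 3.2300
Ranking by B (broadest → narrowest): population P4 (6.13) > population P3 (3.23) > population P2 (2.81)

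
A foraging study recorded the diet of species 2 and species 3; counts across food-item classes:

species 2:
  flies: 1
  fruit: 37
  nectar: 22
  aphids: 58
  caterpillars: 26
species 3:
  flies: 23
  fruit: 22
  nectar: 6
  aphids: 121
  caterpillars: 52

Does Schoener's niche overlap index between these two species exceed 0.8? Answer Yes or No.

No

Proportions for species 2 (n=144): 1/144=0.0069, 37/144=0.2569, 22/144=0.1528, 58/144=0.4028, 26/144=0.1806
Proportions for species 3 (n=224): 23/224=0.1027, 22/224=0.0982, 6/224=0.0268, 121/224=0.5402, 52/224=0.2321
Σ|p₁ᵢ − p₂ᵢ| = 0.0958 + 0.1587 + 0.1260 + 0.1374 + 0.0515 = 0.5694
D = 1 − ½ × 0.5694 = 1 − 0.28470 = 0.71530
D = 0.71530 < 0.8 → No.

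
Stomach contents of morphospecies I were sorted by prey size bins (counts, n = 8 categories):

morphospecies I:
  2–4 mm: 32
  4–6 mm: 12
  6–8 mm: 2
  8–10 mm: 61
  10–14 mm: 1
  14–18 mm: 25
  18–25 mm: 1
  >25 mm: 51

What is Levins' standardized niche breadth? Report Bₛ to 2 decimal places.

Proportions for morphospecies I (n=185): 32/185=0.1730, 12/185=0.0649, 2/185=0.0108, 61/185=0.3297, 1/185=0.0054, 25/185=0.1351, 1/185=0.0054, 51/185=0.2757
Σpᵢ² = 0.1730² + 0.0649² + 0.0108² + 0.3297² + 0.0054² + 0.1351² + 0.0054² + 0.2757² = 0.029929 + 0.004212 + 0.000117 + 0.108702 + 0.000029 + 0.018252 + 0.000029 + 0.076010 = 0.237280
B = 1 / 0.237280 = 4.2144
Bₛ = (B − 1)/(n − 1) = (4.2144 − 1)/(8 − 1) = 3.2144/7 = 0.4592

0.46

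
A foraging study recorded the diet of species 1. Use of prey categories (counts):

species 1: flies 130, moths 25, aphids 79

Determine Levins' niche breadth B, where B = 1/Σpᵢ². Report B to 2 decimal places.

2.30

Proportions for species 1 (n=234): 130/234=0.5556, 25/234=0.1068, 79/234=0.3376
Σpᵢ² = 0.5556² + 0.1068² + 0.3376² = 0.308691 + 0.011406 + 0.113974 = 0.434071
B = 1 / 0.434071 = 2.3038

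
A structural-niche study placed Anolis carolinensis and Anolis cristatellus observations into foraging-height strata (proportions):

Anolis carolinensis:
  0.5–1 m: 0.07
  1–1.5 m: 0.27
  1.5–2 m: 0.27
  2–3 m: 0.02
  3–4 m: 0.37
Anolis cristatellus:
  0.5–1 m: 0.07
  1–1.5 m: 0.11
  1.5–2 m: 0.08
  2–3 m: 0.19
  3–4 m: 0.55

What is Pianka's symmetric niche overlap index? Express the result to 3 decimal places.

Σ p₁ᵢp₂ᵢ = 0.0049 + 0.0297 + 0.0216 + 0.0038 + 0.2035 = 0.2635
Σp_1ᵢ² = 0.07² + 0.27² + 0.27² + 0.02² + 0.37² = 0.0049 + 0.0729 + 0.0729 + 0.0004 + 0.1369 = 0.2880
Σp_2ᵢ² = 0.07² + 0.11² + 0.08² + 0.19² + 0.55² = 0.0049 + 0.0121 + 0.0064 + 0.0361 + 0.3025 = 0.3620
O = 0.2635 / √(0.2880 × 0.3620) = 0.2635 / 0.322887 = 0.81607

0.816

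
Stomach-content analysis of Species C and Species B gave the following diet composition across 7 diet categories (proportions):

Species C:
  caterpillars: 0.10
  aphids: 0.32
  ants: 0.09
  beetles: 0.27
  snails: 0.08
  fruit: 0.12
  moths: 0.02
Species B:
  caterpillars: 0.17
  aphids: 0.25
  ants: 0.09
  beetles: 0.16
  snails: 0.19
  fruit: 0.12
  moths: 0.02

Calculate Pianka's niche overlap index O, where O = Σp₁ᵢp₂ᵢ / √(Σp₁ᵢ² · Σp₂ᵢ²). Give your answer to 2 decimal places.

0.92

Σ p₁ᵢp₂ᵢ = 0.0170 + 0.0800 + 0.0081 + 0.0432 + 0.0152 + 0.0144 + 0.0004 = 0.1783
Σp_1ᵢ² = 0.10² + 0.32² + 0.09² + 0.27² + 0.08² + 0.12² + 0.02² = 0.0100 + 0.1024 + 0.0081 + 0.0729 + 0.0064 + 0.0144 + 0.0004 = 0.2146
Σp_2ᵢ² = 0.17² + 0.25² + 0.09² + 0.16² + 0.19² + 0.12² + 0.02² = 0.0289 + 0.0625 + 0.0081 + 0.0256 + 0.0361 + 0.0144 + 0.0004 = 0.1760
O = 0.1783 / √(0.2146 × 0.1760) = 0.1783 / 0.19434 = 0.9175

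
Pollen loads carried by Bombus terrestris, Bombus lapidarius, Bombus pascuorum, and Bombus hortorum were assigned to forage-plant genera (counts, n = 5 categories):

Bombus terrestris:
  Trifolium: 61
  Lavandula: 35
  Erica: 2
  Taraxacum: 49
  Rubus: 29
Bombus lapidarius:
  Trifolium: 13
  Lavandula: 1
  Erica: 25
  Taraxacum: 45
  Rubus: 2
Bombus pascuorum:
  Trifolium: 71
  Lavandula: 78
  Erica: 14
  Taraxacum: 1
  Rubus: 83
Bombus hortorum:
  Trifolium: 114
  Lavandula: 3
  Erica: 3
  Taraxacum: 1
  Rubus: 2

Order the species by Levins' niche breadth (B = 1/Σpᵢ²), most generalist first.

Bombus terrestris > Bombus pascuorum > Bombus lapidarius > Bombus hortorum

Proportions for Bombus terrestris (n=176): 61/176=0.3466, 35/176=0.1989, 2/176=0.0114, 49/176=0.2784, 29/176=0.1648
Proportions for Bombus lapidarius (n=86): 13/86=0.1512, 1/86=0.0116, 25/86=0.2907, 45/86=0.5233, 2/86=0.0233
Proportions for Bombus pascuorum (n=247): 71/247=0.2874, 78/247=0.3158, 14/247=0.0567, 1/247=0.0040, 83/247=0.3360
Proportions for Bombus hortorum (n=123): 114/123=0.9268, 3/123=0.0244, 3/123=0.0244, 1/123=0.0081, 2/123=0.0163
Σp_terrᵢ² = 0.3466² + 0.1989² + 0.0114² + 0.2784² + 0.1648² = 0.120132 + 0.039561 + 0.000130 + 0.077507 + 0.027159 = 0.264489
B_terr = 1 / 0.264489 = 3.7809
Σp_lapiᵢ² = 0.1512² + 0.0116² + 0.2907² + 0.5233² + 0.0233² = 0.022861 + 0.000135 + 0.084506 + 0.273843 + 0.000543 = 0.381888
B_lapi = 1 / 0.381888 = 2.6186
Σp_pascᵢ² = 0.2874² + 0.3158² + 0.0567² + 0.0040² + 0.3360² = 0.082599 + 0.099730 + 0.003215 + 0.000016 + 0.112896 = 0.298456
B_pasc = 1 / 0.298456 = 3.3506
Σp_hortᵢ² = 0.9268² + 0.0244² + 0.0244² + 0.0081² + 0.0163² = 0.858958 + 0.000595 + 0.000595 + 0.000066 + 0.000266 = 0.860480
B_hort = 1 / 0.860480 = 1.1621
Ranking by B (broadest → narrowest): Bombus terrestris (3.78) > Bombus pascuorum (3.35) > Bombus lapidarius (2.62) > Bombus hortorum (1.16)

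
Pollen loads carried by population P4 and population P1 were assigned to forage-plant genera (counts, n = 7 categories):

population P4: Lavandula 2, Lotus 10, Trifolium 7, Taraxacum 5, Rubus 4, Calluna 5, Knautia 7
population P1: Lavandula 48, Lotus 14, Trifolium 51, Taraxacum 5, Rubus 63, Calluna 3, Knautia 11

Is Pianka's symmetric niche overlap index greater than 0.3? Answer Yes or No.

Proportions for population P4 (n=40): 2/40=0.0500, 10/40=0.2500, 7/40=0.1750, 5/40=0.1250, 4/40=0.1000, 5/40=0.1250, 7/40=0.1750
Proportions for population P1 (n=195): 48/195=0.2462, 14/195=0.0718, 51/195=0.2615, 5/195=0.0256, 63/195=0.3231, 3/195=0.0154, 11/195=0.0564
Σ p₁ᵢp₂ᵢ = 0.012310 + 0.017950 + 0.045763 + 0.003200 + 0.032310 + 0.001925 + 0.009870 = 0.123328
Σp_1ᵢ² = 0.0500² + 0.2500² + 0.1750² + 0.1250² + 0.1000² + 0.1250² + 0.1750² = 0.002500 + 0.062500 + 0.030625 + 0.015625 + 0.010000 + 0.015625 + 0.030625 = 0.167500
Σp_2ᵢ² = 0.2462² + 0.0718² + 0.2615² + 0.0256² + 0.3231² + 0.0154² + 0.0564² = 0.060614 + 0.005155 + 0.068382 + 0.000655 + 0.104394 + 0.000237 + 0.003181 = 0.242618
O = 0.123328 / √(0.167500 × 0.242618) = 0.123328 / 0.2015900 = 0.6118
O = 0.6118 > 0.3 → Yes.

Yes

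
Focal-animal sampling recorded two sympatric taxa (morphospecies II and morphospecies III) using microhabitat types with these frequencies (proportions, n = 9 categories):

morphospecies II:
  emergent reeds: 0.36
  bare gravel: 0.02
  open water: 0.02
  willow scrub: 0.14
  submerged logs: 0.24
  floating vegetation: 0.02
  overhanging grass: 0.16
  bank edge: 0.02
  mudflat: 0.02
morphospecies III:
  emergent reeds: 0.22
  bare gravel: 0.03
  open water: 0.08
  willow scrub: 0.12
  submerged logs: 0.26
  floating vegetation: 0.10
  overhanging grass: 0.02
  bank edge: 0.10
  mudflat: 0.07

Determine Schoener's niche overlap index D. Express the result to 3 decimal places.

0.700

Σ|p₁ᵢ − p₂ᵢ| = 0.14 + 0.01 + 0.06 + 0.02 + 0.02 + 0.08 + 0.14 + 0.08 + 0.05 = 0.60
D = 1 − ½ × 0.60 = 1 − 0.300 = 0.70000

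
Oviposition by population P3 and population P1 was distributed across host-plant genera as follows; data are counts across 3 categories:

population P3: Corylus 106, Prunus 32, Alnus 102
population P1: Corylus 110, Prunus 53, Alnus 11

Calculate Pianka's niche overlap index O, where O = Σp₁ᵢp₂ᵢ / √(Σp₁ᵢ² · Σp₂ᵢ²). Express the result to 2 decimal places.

Proportions for population P3 (n=240): 106/240=0.4417, 32/240=0.1333, 102/240=0.4250
Proportions for population P1 (n=174): 110/174=0.6322, 53/174=0.3046, 11/174=0.0632
Σ p₁ᵢp₂ᵢ = 0.279243 + 0.040603 + 0.026860 = 0.346706
Σp_1ᵢ² = 0.4417² + 0.1333² + 0.4250² = 0.195099 + 0.017769 + 0.180625 = 0.393493
Σp_2ᵢ² = 0.6322² + 0.3046² + 0.0632² = 0.399677 + 0.092781 + 0.003994 = 0.496452
O = 0.346706 / √(0.393493 × 0.496452) = 0.346706 / 0.4419846 = 0.7844

0.78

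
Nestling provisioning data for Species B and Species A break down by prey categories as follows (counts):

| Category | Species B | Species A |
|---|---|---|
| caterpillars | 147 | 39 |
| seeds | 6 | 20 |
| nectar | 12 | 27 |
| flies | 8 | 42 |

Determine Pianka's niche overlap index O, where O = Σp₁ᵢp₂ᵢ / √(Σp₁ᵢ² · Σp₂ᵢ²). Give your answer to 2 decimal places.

0.66

Proportions for Species B (n=173): 147/173=0.8497, 6/173=0.0347, 12/173=0.0694, 8/173=0.0462
Proportions for Species A (n=128): 39/128=0.3047, 20/128=0.1563, 27/128=0.2109, 42/128=0.3281
Σ p₁ᵢp₂ᵢ = 0.258904 + 0.005424 + 0.014636 + 0.015158 = 0.294122
Σp_1ᵢ² = 0.8497² + 0.0347² + 0.0694² + 0.0462² = 0.721990 + 0.001204 + 0.004816 + 0.002134 = 0.730144
Σp_2ᵢ² = 0.3047² + 0.1563² + 0.2109² + 0.3281² = 0.092842 + 0.024430 + 0.044479 + 0.107650 = 0.269401
O = 0.294122 / √(0.730144 × 0.269401) = 0.294122 / 0.4435105 = 0.6632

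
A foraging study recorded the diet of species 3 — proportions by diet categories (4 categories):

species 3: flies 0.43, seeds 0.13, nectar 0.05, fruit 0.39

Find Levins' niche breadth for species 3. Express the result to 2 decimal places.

2.81

Σpᵢ² = 0.43² + 0.13² + 0.05² + 0.39² = 0.1849 + 0.0169 + 0.0025 + 0.1521 = 0.3564
B = 1 / 0.3564 = 2.8058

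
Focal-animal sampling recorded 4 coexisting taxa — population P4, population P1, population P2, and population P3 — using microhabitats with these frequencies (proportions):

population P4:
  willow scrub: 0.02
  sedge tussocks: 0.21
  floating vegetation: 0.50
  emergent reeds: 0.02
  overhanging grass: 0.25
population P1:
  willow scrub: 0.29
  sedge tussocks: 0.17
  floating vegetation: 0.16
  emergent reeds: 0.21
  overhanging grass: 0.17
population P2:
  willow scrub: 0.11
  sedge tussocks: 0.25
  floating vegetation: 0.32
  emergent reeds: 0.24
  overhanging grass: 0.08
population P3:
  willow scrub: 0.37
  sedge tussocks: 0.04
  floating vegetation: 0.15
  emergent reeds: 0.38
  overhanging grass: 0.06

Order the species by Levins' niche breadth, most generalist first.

Σp_P4ᵢ² = 0.02² + 0.21² + 0.50² + 0.02² + 0.25² = 0.0004 + 0.0441 + 0.2500 + 0.0004 + 0.0625 = 0.3574
B_P4 = 1 / 0.3574 = 2.7980
Σp_P1ᵢ² = 0.29² + 0.17² + 0.16² + 0.21² + 0.17² = 0.0841 + 0.0289 + 0.0256 + 0.0441 + 0.0289 = 0.2116
B_P1 = 1 / 0.2116 = 4.7259
Σp_P2ᵢ² = 0.11² + 0.25² + 0.32² + 0.24² + 0.08² = 0.0121 + 0.0625 + 0.1024 + 0.0576 + 0.0064 = 0.2410
B_P2 = 1 / 0.2410 = 4.1494
Σp_P3ᵢ² = 0.37² + 0.04² + 0.15² + 0.38² + 0.06² = 0.1369 + 0.0016 + 0.0225 + 0.1444 + 0.0036 = 0.3090
B_P3 = 1 / 0.3090 = 3.2362
Ranking by B (broadest → narrowest): population P1 (4.73) > population P2 (4.15) > population P3 (3.24) > population P4 (2.80)

population P1 > population P2 > population P3 > population P4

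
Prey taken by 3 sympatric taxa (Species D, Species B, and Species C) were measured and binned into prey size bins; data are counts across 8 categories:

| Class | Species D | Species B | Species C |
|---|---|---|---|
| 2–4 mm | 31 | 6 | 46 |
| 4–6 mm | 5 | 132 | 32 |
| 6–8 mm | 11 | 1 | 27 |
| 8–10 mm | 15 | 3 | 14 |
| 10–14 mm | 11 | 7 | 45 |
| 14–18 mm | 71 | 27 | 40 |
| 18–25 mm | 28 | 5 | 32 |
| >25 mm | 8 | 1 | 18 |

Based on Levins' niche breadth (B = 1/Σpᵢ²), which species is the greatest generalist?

Proportions for Species D (n=180): 31/180=0.1722, 5/180=0.0278, 11/180=0.0611, 15/180=0.0833, 11/180=0.0611, 71/180=0.3944, 28/180=0.1556, 8/180=0.0444
Proportions for Species B (n=182): 6/182=0.0330, 132/182=0.7253, 1/182=0.0055, 3/182=0.0165, 7/182=0.0385, 27/182=0.1484, 5/182=0.0275, 1/182=0.0055
Proportions for Species C (n=254): 46/254=0.1811, 32/254=0.1260, 27/254=0.1063, 14/254=0.0551, 45/254=0.1772, 40/254=0.1575, 32/254=0.1260, 18/254=0.0709
Σp_Dᵢ² = 0.1722² + 0.0278² + 0.0611² + 0.0833² + 0.0611² + 0.3944² + 0.1556² + 0.0444² = 0.029653 + 0.000773 + 0.003733 + 0.006939 + 0.003733 + 0.155551 + 0.024211 + 0.001971 = 0.226564
B_D = 1 / 0.226564 = 4.4138
Σp_Bᵢ² = 0.0330² + 0.7253² + 0.0055² + 0.0165² + 0.0385² + 0.1484² + 0.0275² + 0.0055² = 0.001089 + 0.526060 + 0.000030 + 0.000272 + 0.001482 + 0.022023 + 0.000756 + 0.000030 = 0.551742
B_B = 1 / 0.551742 = 1.8124
Σp_Cᵢ² = 0.1811² + 0.1260² + 0.1063² + 0.0551² + 0.1772² + 0.1575² + 0.1260² + 0.0709² = 0.032797 + 0.015876 + 0.011300 + 0.003036 + 0.031400 + 0.024806 + 0.015876 + 0.005027 = 0.140118
B_C = 1 / 0.140118 = 7.1368
Highest B → broadest niche (most generalist): Species C (B = 7.14).

Species C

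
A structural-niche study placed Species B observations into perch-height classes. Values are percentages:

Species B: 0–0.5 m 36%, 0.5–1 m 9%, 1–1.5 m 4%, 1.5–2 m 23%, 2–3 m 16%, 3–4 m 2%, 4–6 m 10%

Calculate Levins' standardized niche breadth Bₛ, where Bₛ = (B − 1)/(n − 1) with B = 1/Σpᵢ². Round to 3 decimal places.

Convert percentages to proportions (divide by 100).
Σpᵢ² = 0.36² + 0.09² + 0.04² + 0.23² + 0.16² + 0.02² + 0.10² = 0.1296 + 0.0081 + 0.0016 + 0.0529 + 0.0256 + 0.0004 + 0.0100 = 0.2282
B = 1 / 0.2282 = 4.38212
Bₛ = (B − 1)/(n − 1) = (4.38212 − 1)/(7 − 1) = 3.38212/6 = 0.56369

0.564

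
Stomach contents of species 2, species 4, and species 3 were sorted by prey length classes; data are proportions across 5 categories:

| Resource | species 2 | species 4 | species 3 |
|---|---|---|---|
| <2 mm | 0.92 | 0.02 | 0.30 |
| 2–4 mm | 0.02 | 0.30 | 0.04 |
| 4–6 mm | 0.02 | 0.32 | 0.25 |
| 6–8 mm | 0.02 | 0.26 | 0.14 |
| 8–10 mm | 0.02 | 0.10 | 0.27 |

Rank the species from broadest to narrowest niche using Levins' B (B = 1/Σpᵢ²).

Σp_2ᵢ² = 0.92² + 0.02² + 0.02² + 0.02² + 0.02² = 0.8464 + 0.0004 + 0.0004 + 0.0004 + 0.0004 = 0.8480
B_2 = 1 / 0.8480 = 1.1792
Σp_4ᵢ² = 0.02² + 0.30² + 0.32² + 0.26² + 0.10² = 0.0004 + 0.0900 + 0.1024 + 0.0676 + 0.0100 = 0.2704
B_4 = 1 / 0.2704 = 3.6982
Σp_3ᵢ² = 0.30² + 0.04² + 0.25² + 0.14² + 0.27² = 0.0900 + 0.0016 + 0.0625 + 0.0196 + 0.0729 = 0.2466
B_3 = 1 / 0.2466 = 4.0552
Ranking by B (broadest → narrowest): species 3 (4.06) > species 4 (3.70) > species 2 (1.18)

species 3 > species 4 > species 2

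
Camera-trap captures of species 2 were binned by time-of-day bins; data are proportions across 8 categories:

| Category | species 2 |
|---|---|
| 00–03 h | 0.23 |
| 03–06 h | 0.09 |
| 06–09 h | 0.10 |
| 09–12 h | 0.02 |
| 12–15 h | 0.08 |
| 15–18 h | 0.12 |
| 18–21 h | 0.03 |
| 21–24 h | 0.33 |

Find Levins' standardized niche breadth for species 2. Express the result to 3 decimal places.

Σpᵢ² = 0.23² + 0.09² + 0.10² + 0.02² + 0.08² + 0.12² + 0.03² + 0.33² = 0.0529 + 0.0081 + 0.0100 + 0.0004 + 0.0064 + 0.0144 + 0.0009 + 0.1089 = 0.2020
B = 1 / 0.2020 = 4.95050
Bₛ = (B − 1)/(n − 1) = (4.95050 − 1)/(8 − 1) = 3.95050/7 = 0.56436

0.564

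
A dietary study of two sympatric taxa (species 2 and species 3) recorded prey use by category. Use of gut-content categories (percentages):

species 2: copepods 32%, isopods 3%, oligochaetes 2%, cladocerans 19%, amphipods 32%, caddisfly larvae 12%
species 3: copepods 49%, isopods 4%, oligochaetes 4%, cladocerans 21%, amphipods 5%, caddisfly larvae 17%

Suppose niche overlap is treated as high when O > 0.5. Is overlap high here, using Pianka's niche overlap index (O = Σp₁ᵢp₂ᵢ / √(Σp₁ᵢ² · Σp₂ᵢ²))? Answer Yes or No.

Convert percentages to proportions (divide by 100).
Σ p₁ᵢp₂ᵢ = 0.1568 + 0.0012 + 0.0008 + 0.0399 + 0.0160 + 0.0204 = 0.2351
Σp_1ᵢ² = 0.32² + 0.03² + 0.02² + 0.19² + 0.32² + 0.12² = 0.1024 + 0.0009 + 0.0004 + 0.0361 + 0.1024 + 0.0144 = 0.2566
Σp_2ᵢ² = 0.49² + 0.04² + 0.04² + 0.21² + 0.05² + 0.17² = 0.2401 + 0.0016 + 0.0016 + 0.0441 + 0.0025 + 0.0289 = 0.3188
O = 0.2351 / √(0.2566 × 0.3188) = 0.2351 / 0.28601 = 0.8220
O = 0.8220 > 0.5 → Yes.

Yes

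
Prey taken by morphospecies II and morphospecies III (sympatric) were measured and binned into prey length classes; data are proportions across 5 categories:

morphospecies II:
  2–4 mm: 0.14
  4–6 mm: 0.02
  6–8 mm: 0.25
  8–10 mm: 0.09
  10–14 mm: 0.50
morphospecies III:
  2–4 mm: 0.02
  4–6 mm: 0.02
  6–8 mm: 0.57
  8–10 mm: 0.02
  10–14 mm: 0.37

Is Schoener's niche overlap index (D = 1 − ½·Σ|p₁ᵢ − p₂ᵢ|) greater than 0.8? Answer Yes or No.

Σ|p₁ᵢ − p₂ᵢ| = 0.12 + 0.00 + 0.32 + 0.07 + 0.13 = 0.64
D = 1 − ½ × 0.64 = 1 − 0.320 = 0.6800
D = 0.6800 < 0.8 → No.

No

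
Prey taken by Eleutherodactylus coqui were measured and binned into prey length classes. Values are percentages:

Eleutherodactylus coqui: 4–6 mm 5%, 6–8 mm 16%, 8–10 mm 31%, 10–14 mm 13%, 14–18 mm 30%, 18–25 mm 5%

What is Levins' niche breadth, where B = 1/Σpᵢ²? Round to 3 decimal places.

Convert percentages to proportions (divide by 100).
Σpᵢ² = 0.05² + 0.16² + 0.31² + 0.13² + 0.30² + 0.05² = 0.0025 + 0.0256 + 0.0961 + 0.0169 + 0.0900 + 0.0025 = 0.2336
B = 1 / 0.2336 = 4.28082

4.281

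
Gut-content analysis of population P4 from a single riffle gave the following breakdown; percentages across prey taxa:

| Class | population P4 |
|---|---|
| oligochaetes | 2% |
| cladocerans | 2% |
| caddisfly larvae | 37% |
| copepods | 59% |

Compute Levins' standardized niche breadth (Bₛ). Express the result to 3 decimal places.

0.353

Convert percentages to proportions (divide by 100).
Σpᵢ² = 0.02² + 0.02² + 0.37² + 0.59² = 0.0004 + 0.0004 + 0.1369 + 0.3481 = 0.4858
B = 1 / 0.4858 = 2.05846
Bₛ = (B − 1)/(n − 1) = (2.05846 − 1)/(4 − 1) = 1.05846/3 = 0.35282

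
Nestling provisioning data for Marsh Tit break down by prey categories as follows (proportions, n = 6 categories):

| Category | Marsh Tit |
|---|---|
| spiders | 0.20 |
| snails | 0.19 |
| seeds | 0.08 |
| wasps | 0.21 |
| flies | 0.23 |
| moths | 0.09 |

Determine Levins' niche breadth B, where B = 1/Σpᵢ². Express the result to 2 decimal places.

Σpᵢ² = 0.20² + 0.19² + 0.08² + 0.21² + 0.23² + 0.09² = 0.0400 + 0.0361 + 0.0064 + 0.0441 + 0.0529 + 0.0081 = 0.1876
B = 1 / 0.1876 = 5.3305

5.33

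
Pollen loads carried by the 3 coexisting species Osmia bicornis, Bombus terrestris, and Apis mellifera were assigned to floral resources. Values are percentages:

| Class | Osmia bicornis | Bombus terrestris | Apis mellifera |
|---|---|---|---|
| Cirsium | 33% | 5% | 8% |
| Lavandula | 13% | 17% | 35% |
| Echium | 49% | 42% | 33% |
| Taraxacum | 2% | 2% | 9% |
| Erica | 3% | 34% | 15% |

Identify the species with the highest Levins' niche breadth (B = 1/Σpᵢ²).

Convert percentages to proportions (divide by 100).
Σp_bicoᵢ² = 0.33² + 0.13² + 0.49² + 0.02² + 0.03² = 0.1089 + 0.0169 + 0.2401 + 0.0004 + 0.0009 = 0.3672
B_bico = 1 / 0.3672 = 2.7233
Σp_terrᵢ² = 0.05² + 0.17² + 0.42² + 0.02² + 0.34² = 0.0025 + 0.0289 + 0.1764 + 0.0004 + 0.1156 = 0.3238
B_terr = 1 / 0.3238 = 3.0883
Σp_mellᵢ² = 0.08² + 0.35² + 0.33² + 0.09² + 0.15² = 0.0064 + 0.1225 + 0.1089 + 0.0081 + 0.0225 = 0.2684
B_mell = 1 / 0.2684 = 3.7258
Highest B → broadest niche (most generalist): Apis mellifera (B = 3.73).

Apis mellifera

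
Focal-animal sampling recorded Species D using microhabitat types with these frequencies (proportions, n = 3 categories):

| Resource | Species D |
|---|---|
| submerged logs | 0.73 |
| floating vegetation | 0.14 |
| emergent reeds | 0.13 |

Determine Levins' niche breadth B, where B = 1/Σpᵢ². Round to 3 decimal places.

1.756

Σpᵢ² = 0.73² + 0.14² + 0.13² = 0.5329 + 0.0196 + 0.0169 = 0.5694
B = 1 / 0.5694 = 1.75623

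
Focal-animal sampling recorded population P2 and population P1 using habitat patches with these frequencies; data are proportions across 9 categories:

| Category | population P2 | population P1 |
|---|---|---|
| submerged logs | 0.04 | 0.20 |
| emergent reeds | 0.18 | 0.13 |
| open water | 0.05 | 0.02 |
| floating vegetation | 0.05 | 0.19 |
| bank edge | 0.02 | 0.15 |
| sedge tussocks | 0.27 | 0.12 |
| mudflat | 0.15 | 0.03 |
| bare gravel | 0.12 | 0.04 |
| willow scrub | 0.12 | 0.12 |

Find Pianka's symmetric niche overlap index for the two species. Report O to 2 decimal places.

Σ p₁ᵢp₂ᵢ = 0.0080 + 0.0234 + 0.0010 + 0.0095 + 0.0030 + 0.0324 + 0.0045 + 0.0048 + 0.0144 = 0.1010
Σp_1ᵢ² = 0.04² + 0.18² + 0.05² + 0.05² + 0.02² + 0.27² + 0.15² + 0.12² + 0.12² = 0.0016 + 0.0324 + 0.0025 + 0.0025 + 0.0004 + 0.0729 + 0.0225 + 0.0144 + 0.0144 = 0.1636
Σp_2ᵢ² = 0.20² + 0.13² + 0.02² + 0.19² + 0.15² + 0.12² + 0.03² + 0.04² + 0.12² = 0.0400 + 0.0169 + 0.0004 + 0.0361 + 0.0225 + 0.0144 + 0.0009 + 0.0016 + 0.0144 = 0.1472
O = 0.1010 / √(0.1636 × 0.1472) = 0.1010 / 0.15518 = 0.6509

0.65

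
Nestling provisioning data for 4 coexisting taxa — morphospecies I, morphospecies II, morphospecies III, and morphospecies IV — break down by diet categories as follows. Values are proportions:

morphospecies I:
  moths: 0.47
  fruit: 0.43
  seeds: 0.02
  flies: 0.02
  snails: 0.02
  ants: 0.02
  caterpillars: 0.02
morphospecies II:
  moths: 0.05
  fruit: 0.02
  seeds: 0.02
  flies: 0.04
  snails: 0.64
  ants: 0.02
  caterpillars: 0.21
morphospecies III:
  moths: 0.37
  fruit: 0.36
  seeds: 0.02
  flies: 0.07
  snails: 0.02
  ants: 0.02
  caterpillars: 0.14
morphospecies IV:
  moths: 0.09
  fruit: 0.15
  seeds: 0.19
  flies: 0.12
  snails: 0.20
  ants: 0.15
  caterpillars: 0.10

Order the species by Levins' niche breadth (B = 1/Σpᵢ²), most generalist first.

Σp_Iᵢ² = 0.47² + 0.43² + 0.02² + 0.02² + 0.02² + 0.02² + 0.02² = 0.2209 + 0.1849 + 0.0004 + 0.0004 + 0.0004 + 0.0004 + 0.0004 = 0.4078
B_I = 1 / 0.4078 = 2.4522
Σp_IIᵢ² = 0.05² + 0.02² + 0.02² + 0.04² + 0.64² + 0.02² + 0.21² = 0.0025 + 0.0004 + 0.0004 + 0.0016 + 0.4096 + 0.0004 + 0.0441 = 0.4590
B_II = 1 / 0.4590 = 2.1786
Σp_IIIᵢ² = 0.37² + 0.36² + 0.02² + 0.07² + 0.02² + 0.02² + 0.14² = 0.1369 + 0.1296 + 0.0004 + 0.0049 + 0.0004 + 0.0004 + 0.0196 = 0.2922
B_III = 1 / 0.2922 = 3.4223
Σp_IVᵢ² = 0.09² + 0.15² + 0.19² + 0.12² + 0.20² + 0.15² + 0.10² = 0.0081 + 0.0225 + 0.0361 + 0.0144 + 0.0400 + 0.0225 + 0.0100 = 0.1536
B_IV = 1 / 0.1536 = 6.5104
Ranking by B (broadest → narrowest): morphospecies IV (6.51) > morphospecies III (3.42) > morphospecies I (2.45) > morphospecies II (2.18)

morphospecies IV > morphospecies III > morphospecies I > morphospecies II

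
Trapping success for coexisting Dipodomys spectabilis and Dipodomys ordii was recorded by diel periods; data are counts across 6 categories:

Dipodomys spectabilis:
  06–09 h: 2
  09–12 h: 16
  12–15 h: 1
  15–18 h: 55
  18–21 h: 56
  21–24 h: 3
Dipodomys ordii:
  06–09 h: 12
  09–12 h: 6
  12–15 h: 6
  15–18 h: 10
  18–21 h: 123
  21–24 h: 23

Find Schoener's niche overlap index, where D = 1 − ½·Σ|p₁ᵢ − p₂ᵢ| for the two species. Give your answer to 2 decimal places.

Proportions for Dipodomys spectabilis (n=133): 2/133=0.0150, 16/133=0.1203, 1/133=0.0075, 55/133=0.4135, 56/133=0.4211, 3/133=0.0226
Proportions for Dipodomys ordii (n=180): 12/180=0.0667, 6/180=0.0333, 6/180=0.0333, 10/180=0.0556, 123/180=0.6833, 23/180=0.1278
Σ|p₁ᵢ − p₂ᵢ| = 0.0517 + 0.0870 + 0.0258 + 0.3579 + 0.2622 + 0.1052 = 0.8898
D = 1 − ½ × 0.8898 = 1 − 0.44490 = 0.55510

0.56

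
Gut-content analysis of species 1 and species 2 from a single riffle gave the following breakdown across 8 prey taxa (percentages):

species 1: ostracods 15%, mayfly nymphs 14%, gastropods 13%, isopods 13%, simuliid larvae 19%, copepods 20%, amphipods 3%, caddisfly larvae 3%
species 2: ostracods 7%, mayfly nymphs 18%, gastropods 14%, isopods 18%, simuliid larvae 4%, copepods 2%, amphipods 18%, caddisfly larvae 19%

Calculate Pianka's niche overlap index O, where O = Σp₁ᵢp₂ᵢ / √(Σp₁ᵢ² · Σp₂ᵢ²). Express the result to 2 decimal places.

Convert percentages to proportions (divide by 100).
Σ p₁ᵢp₂ᵢ = 0.0105 + 0.0252 + 0.0182 + 0.0234 + 0.0076 + 0.0040 + 0.0054 + 0.0057 = 0.1000
Σp_1ᵢ² = 0.15² + 0.14² + 0.13² + 0.13² + 0.19² + 0.20² + 0.03² + 0.03² = 0.0225 + 0.0196 + 0.0169 + 0.0169 + 0.0361 + 0.0400 + 0.0009 + 0.0009 = 0.1538
Σp_2ᵢ² = 0.07² + 0.18² + 0.14² + 0.18² + 0.04² + 0.02² + 0.18² + 0.19² = 0.0049 + 0.0324 + 0.0196 + 0.0324 + 0.0016 + 0.0004 + 0.0324 + 0.0361 = 0.1598
O = 0.1000 / √(0.1538 × 0.1598) = 0.1000 / 0.15677 = 0.6379

0.64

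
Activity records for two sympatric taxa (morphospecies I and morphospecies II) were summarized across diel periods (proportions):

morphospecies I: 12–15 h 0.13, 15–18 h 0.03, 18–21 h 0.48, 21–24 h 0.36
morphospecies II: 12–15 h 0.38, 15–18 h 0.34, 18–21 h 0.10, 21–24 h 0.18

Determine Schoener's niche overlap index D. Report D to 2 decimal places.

Σ|p₁ᵢ − p₂ᵢ| = 0.25 + 0.31 + 0.38 + 0.18 = 1.12
D = 1 − ½ × 1.12 = 1 − 0.560 = 0.4400

0.44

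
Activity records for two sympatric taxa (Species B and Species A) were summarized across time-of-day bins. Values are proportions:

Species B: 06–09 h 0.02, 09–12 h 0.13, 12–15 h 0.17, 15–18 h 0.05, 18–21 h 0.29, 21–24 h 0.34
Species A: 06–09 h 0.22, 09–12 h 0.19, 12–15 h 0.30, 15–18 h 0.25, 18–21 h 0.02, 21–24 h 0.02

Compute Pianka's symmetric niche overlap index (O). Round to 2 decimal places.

0.43

Σ p₁ᵢp₂ᵢ = 0.0044 + 0.0247 + 0.0510 + 0.0125 + 0.0058 + 0.0068 = 0.1052
Σp_1ᵢ² = 0.02² + 0.13² + 0.17² + 0.05² + 0.29² + 0.34² = 0.0004 + 0.0169 + 0.0289 + 0.0025 + 0.0841 + 0.1156 = 0.2484
Σp_2ᵢ² = 0.22² + 0.19² + 0.30² + 0.25² + 0.02² + 0.02² = 0.0484 + 0.0361 + 0.0900 + 0.0625 + 0.0004 + 0.0004 = 0.2378
O = 0.1052 / √(0.2484 × 0.2378) = 0.1052 / 0.24304 = 0.4329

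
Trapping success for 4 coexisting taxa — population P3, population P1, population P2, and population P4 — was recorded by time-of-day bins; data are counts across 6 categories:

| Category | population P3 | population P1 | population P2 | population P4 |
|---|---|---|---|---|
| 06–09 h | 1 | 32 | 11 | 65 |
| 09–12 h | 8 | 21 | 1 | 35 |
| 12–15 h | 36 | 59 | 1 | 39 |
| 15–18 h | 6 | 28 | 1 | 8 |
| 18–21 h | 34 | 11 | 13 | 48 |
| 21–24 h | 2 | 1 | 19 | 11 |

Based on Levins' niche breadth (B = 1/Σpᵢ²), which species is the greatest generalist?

Proportions for population P3 (n=87): 1/87=0.0115, 8/87=0.0920, 36/87=0.4138, 6/87=0.0690, 34/87=0.3908, 2/87=0.0230
Proportions for population P1 (n=152): 32/152=0.2105, 21/152=0.1382, 59/152=0.3882, 28/152=0.1842, 11/152=0.0724, 1/152=0.0066
Proportions for population P2 (n=46): 11/46=0.2391, 1/46=0.0217, 1/46=0.0217, 1/46=0.0217, 13/46=0.2826, 19/46=0.4130
Proportions for population P4 (n=206): 65/206=0.3155, 35/206=0.1699, 39/206=0.1893, 8/206=0.0388, 48/206=0.2330, 11/206=0.0534
Σp_P3ᵢ² = 0.0115² + 0.0920² + 0.4138² + 0.0690² + 0.3908² + 0.0230² = 0.000132 + 0.008464 + 0.171230 + 0.004761 + 0.152725 + 0.000529 = 0.337841
B_P3 = 1 / 0.337841 = 2.9600
Σp_P1ᵢ² = 0.2105² + 0.1382² + 0.3882² + 0.1842² + 0.0724² + 0.0066² = 0.044310 + 0.019099 + 0.150699 + 0.033930 + 0.005242 + 0.000044 = 0.253324
B_P1 = 1 / 0.253324 = 3.9475
Σp_P2ᵢ² = 0.2391² + 0.0217² + 0.0217² + 0.0217² + 0.2826² + 0.4130² = 0.057169 + 0.000471 + 0.000471 + 0.000471 + 0.079863 + 0.170569 = 0.309014
B_P2 = 1 / 0.309014 = 3.2361
Σp_P4ᵢ² = 0.3155² + 0.1699² + 0.1893² + 0.0388² + 0.2330² + 0.0534² = 0.099540 + 0.028866 + 0.035834 + 0.001505 + 0.054289 + 0.002852 = 0.222886
B_P4 = 1 / 0.222886 = 4.4866
Highest B → broadest niche (most generalist): population P4 (B = 4.49).

population P4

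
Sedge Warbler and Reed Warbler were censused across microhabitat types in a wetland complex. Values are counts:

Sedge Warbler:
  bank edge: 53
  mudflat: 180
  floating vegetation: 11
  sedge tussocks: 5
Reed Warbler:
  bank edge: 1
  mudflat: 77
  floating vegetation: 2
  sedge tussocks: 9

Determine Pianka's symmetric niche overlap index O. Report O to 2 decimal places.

Proportions for Sedge Warbler (n=249): 53/249=0.2129, 180/249=0.7229, 11/249=0.0442, 5/249=0.0201
Proportions for Reed Warbler (n=89): 1/89=0.0112, 77/89=0.8652, 2/89=0.0225, 9/89=0.1011
Σ p₁ᵢp₂ᵢ = 0.002384 + 0.625453 + 0.000995 + 0.002032 = 0.630864
Σp_1ᵢ² = 0.2129² + 0.7229² + 0.0442² + 0.0201² = 0.045326 + 0.522584 + 0.001954 + 0.000404 = 0.570268
Σp_2ᵢ² = 0.0112² + 0.8652² + 0.0225² + 0.1011² = 0.000125 + 0.748571 + 0.000506 + 0.010221 = 0.759423
O = 0.630864 / √(0.570268 × 0.759423) = 0.630864 / 0.6580841 = 0.9586

0.96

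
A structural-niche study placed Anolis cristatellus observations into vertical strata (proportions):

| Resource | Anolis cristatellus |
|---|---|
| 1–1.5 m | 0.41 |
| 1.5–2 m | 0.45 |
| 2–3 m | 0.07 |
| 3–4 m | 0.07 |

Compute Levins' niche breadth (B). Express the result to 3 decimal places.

2.629

Σpᵢ² = 0.41² + 0.45² + 0.07² + 0.07² = 0.1681 + 0.2025 + 0.0049 + 0.0049 = 0.3804
B = 1 / 0.3804 = 2.62881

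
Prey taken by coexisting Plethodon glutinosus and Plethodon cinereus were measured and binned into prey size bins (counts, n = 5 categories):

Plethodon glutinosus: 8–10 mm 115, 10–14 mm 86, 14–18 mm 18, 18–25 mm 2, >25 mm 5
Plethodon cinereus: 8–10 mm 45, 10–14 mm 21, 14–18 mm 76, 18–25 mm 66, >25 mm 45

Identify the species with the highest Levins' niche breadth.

Plethodon cinereus

Proportions for Plethodon glutinosus (n=226): 115/226=0.5088, 86/226=0.3805, 18/226=0.0796, 2/226=0.0088, 5/226=0.0221
Proportions for Plethodon cinereus (n=253): 45/253=0.1779, 21/253=0.0830, 76/253=0.3004, 66/253=0.2609, 45/253=0.1779
Σp_glutᵢ² = 0.5088² + 0.3805² + 0.0796² + 0.0088² + 0.0221² = 0.258877 + 0.144780 + 0.006336 + 0.000077 + 0.000488 = 0.410558
B_glut = 1 / 0.410558 = 2.4357
Σp_cineᵢ² = 0.1779² + 0.0830² + 0.3004² + 0.2609² + 0.1779² = 0.031648 + 0.006889 + 0.090240 + 0.068069 + 0.031648 = 0.228494
B_cine = 1 / 0.228494 = 4.3765
Highest B → broadest niche (most generalist): Plethodon cinereus (B = 4.38).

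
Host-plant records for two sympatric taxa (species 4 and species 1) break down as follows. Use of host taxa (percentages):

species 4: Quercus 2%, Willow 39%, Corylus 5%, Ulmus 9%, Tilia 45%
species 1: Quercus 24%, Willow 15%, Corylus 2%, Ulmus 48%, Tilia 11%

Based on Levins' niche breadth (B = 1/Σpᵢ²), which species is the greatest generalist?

species 1

Convert percentages to proportions (divide by 100).
Σp_4ᵢ² = 0.02² + 0.39² + 0.05² + 0.09² + 0.45² = 0.0004 + 0.1521 + 0.0025 + 0.0081 + 0.2025 = 0.3656
B_4 = 1 / 0.3656 = 2.7352
Σp_1ᵢ² = 0.24² + 0.15² + 0.02² + 0.48² + 0.11² = 0.0576 + 0.0225 + 0.0004 + 0.2304 + 0.0121 = 0.3230
B_1 = 1 / 0.3230 = 3.0960
Highest B → broadest niche (most generalist): species 1 (B = 3.10).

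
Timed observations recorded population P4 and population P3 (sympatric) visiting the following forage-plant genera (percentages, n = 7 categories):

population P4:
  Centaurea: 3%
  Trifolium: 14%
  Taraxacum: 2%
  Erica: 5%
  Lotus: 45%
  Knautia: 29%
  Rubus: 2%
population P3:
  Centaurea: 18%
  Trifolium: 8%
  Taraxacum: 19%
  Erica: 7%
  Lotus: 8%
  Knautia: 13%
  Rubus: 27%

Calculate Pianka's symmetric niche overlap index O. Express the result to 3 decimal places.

Convert percentages to proportions (divide by 100).
Σ p₁ᵢp₂ᵢ = 0.0054 + 0.0112 + 0.0038 + 0.0035 + 0.0360 + 0.0377 + 0.0054 = 0.1030
Σp_1ᵢ² = 0.03² + 0.14² + 0.02² + 0.05² + 0.45² + 0.29² + 0.02² = 0.0009 + 0.0196 + 0.0004 + 0.0025 + 0.2025 + 0.0841 + 0.0004 = 0.3104
Σp_2ᵢ² = 0.18² + 0.08² + 0.19² + 0.07² + 0.08² + 0.13² + 0.27² = 0.0324 + 0.0064 + 0.0361 + 0.0049 + 0.0064 + 0.0169 + 0.0729 = 0.1760
O = 0.1030 / √(0.3104 × 0.1760) = 0.1030 / 0.233731 = 0.44068

0.441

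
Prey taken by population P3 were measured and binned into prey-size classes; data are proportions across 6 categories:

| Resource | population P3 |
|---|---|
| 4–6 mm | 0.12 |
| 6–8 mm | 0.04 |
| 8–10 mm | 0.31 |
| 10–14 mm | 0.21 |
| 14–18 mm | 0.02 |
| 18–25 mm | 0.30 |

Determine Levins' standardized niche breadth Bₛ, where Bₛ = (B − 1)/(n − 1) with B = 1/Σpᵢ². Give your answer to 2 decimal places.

Σpᵢ² = 0.12² + 0.04² + 0.31² + 0.21² + 0.02² + 0.30² = 0.0144 + 0.0016 + 0.0961 + 0.0441 + 0.0004 + 0.0900 = 0.2466
B = 1 / 0.2466 = 4.0552
Bₛ = (B − 1)/(n − 1) = (4.0552 − 1)/(6 − 1) = 3.0552/5 = 0.6110

0.61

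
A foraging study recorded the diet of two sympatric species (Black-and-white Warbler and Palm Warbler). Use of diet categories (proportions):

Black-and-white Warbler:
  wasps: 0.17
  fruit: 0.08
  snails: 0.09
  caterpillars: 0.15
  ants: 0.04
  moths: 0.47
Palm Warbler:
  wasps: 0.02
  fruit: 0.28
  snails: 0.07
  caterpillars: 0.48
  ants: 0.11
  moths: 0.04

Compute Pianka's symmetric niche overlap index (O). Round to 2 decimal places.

Σ p₁ᵢp₂ᵢ = 0.0034 + 0.0224 + 0.0063 + 0.0720 + 0.0044 + 0.0188 = 0.1273
Σp_1ᵢ² = 0.17² + 0.08² + 0.09² + 0.15² + 0.04² + 0.47² = 0.0289 + 0.0064 + 0.0081 + 0.0225 + 0.0016 + 0.2209 = 0.2884
Σp_2ᵢ² = 0.02² + 0.28² + 0.07² + 0.48² + 0.11² + 0.04² = 0.0004 + 0.0784 + 0.0049 + 0.2304 + 0.0121 + 0.0016 = 0.3278
O = 0.1273 / √(0.2884 × 0.3278) = 0.1273 / 0.30747 = 0.4140

0.41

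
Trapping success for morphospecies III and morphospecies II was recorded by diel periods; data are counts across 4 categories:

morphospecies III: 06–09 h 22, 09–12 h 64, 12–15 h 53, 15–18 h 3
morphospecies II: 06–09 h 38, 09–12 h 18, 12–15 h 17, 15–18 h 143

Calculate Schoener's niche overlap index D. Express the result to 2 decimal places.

0.34

Proportions for morphospecies III (n=142): 22/142=0.1549, 64/142=0.4507, 53/142=0.3732, 3/142=0.0211
Proportions for morphospecies II (n=216): 38/216=0.1759, 18/216=0.0833, 17/216=0.0787, 143/216=0.6620
Σ|p₁ᵢ − p₂ᵢ| = 0.0210 + 0.3674 + 0.2945 + 0.6409 = 1.3238
D = 1 − ½ × 1.3238 = 1 − 0.66190 = 0.33810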